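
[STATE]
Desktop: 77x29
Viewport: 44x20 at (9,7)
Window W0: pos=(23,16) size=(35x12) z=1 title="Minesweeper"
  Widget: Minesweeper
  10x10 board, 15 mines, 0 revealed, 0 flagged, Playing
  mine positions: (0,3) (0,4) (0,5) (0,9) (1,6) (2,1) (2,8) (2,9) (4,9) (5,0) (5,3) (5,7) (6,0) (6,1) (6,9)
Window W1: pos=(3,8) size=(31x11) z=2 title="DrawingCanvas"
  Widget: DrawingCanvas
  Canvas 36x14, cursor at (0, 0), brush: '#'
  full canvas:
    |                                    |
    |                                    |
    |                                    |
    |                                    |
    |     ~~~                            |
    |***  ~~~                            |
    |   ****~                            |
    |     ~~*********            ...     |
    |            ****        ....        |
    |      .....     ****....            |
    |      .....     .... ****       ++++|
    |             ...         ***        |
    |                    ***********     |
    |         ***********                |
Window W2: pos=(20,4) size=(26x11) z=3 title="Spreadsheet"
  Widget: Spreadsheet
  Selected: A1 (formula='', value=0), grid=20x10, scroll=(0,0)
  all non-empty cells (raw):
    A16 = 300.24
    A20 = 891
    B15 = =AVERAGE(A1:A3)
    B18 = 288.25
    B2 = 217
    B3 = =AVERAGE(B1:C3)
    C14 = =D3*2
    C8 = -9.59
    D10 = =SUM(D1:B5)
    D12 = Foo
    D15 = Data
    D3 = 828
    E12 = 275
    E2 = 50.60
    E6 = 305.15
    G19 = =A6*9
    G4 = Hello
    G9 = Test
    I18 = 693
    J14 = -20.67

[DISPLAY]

           ┃A1:                     ┃       
━━━━━━━━━━━┃       A       B       C┃       
ingCanvas  ┃------------------------┃       
───────────┃  1      [0]       0    ┃       
           ┃  2        0     217    ┃       
           ┃  3        0#CIRC!      ┃       
           ┃  4        0       0    ┃       
           ┗━━━━━━━━━━━━━━━━━━━━━━━━┛       
~~~                     ┃                   
~~~                     ┃━━━━━━━━━━━━━━━━━━━
**~                     ┃er                 
━━━━━━━━━━━━━━━━━━━━━━━━┛───────────────────
              ┃■■■■■■■■■■                   
              ┃■■■■■■■■■■                   
              ┃■■■■■■■■■■                   
              ┃■■■■■■■■■■                   
              ┃■■■■■■■■■■                   
              ┃■■■■■■■■■■                   
              ┃■■■■■■■■■■                   
              ┃■■■■■■■■■■                   


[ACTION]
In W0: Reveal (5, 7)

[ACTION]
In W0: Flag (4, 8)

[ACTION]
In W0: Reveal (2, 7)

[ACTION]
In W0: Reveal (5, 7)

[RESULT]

           ┃A1:                     ┃       
━━━━━━━━━━━┃       A       B       C┃       
ingCanvas  ┃------------------------┃       
───────────┃  1      [0]       0    ┃       
           ┃  2        0     217    ┃       
           ┃  3        0#CIRC!      ┃       
           ┃  4        0       0    ┃       
           ┗━━━━━━━━━━━━━━━━━━━━━━━━┛       
~~~                     ┃                   
~~~                     ┃━━━━━━━━━━━━━━━━━━━
**~                     ┃er                 
━━━━━━━━━━━━━━━━━━━━━━━━┛───────────────────
              ┃■■■✹✹✹■■■✹                   
              ┃■■■■■■✹■■■                   
              ┃■✹■■■■■■✹✹                   
              ┃■■■■■■■■■■                   
              ┃■■■■■■■■■✹                   
              ┃✹■■✹■■■✹■■                   
              ┃✹✹■■■■■■■✹                   
              ┃■■■■■■■■■■                   


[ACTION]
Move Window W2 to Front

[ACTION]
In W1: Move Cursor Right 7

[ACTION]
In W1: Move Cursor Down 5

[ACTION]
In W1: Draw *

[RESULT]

           ┃A1:                     ┃       
━━━━━━━━━━━┃       A       B       C┃       
ingCanvas  ┃------------------------┃       
───────────┃  1      [0]       0    ┃       
           ┃  2        0     217    ┃       
           ┃  3        0#CIRC!      ┃       
           ┃  4        0       0    ┃       
           ┗━━━━━━━━━━━━━━━━━━━━━━━━┛       
~~~                     ┃                   
~~*                     ┃━━━━━━━━━━━━━━━━━━━
**~                     ┃er                 
━━━━━━━━━━━━━━━━━━━━━━━━┛───────────────────
              ┃■■■✹✹✹■■■✹                   
              ┃■■■■■■✹■■■                   
              ┃■✹■■■■■■✹✹                   
              ┃■■■■■■■■■■                   
              ┃■■■■■■■■■✹                   
              ┃✹■■✹■■■✹■■                   
              ┃✹✹■■■■■■■✹                   
              ┃■■■■■■■■■■                   


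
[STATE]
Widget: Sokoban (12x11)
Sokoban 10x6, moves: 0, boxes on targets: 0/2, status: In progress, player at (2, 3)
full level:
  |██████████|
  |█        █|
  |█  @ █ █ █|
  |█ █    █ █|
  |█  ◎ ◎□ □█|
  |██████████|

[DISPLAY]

██████████  
█        █  
█  @ █ █ █  
█ █    █ █  
█  ◎ ◎□ □█  
██████████  
Moves: 0  0/
            
            
            
            


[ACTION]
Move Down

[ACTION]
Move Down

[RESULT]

██████████  
█        █  
█    █ █ █  
█ █    █ █  
█  + ◎□ □█  
██████████  
Moves: 2  0/
            
            
            
            


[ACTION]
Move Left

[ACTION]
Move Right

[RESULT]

██████████  
█        █  
█    █ █ █  
█ █    █ █  
█  + ◎□ □█  
██████████  
Moves: 4  0/
            
            
            
            


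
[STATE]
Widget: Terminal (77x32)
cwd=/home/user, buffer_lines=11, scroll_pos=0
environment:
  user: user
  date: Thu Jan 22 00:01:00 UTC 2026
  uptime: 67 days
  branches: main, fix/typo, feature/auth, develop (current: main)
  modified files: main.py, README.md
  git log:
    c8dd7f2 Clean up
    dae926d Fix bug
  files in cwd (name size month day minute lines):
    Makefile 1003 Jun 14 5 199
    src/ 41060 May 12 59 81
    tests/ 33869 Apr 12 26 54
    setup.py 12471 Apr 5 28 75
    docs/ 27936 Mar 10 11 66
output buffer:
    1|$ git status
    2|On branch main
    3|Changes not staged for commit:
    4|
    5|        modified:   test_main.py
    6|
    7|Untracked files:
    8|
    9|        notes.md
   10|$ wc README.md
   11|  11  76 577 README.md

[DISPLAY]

$ git status                                                                 
On branch main                                                               
Changes not staged for commit:                                               
                                                                             
        modified:   test_main.py                                             
                                                                             
Untracked files:                                                             
                                                                             
        notes.md                                                             
$ wc README.md                                                               
  11  76 577 README.md                                                       
$ █                                                                          
                                                                             
                                                                             
                                                                             
                                                                             
                                                                             
                                                                             
                                                                             
                                                                             
                                                                             
                                                                             
                                                                             
                                                                             
                                                                             
                                                                             
                                                                             
                                                                             
                                                                             
                                                                             
                                                                             
                                                                             


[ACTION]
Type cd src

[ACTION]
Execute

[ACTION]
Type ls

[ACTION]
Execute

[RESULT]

$ git status                                                                 
On branch main                                                               
Changes not staged for commit:                                               
                                                                             
        modified:   test_main.py                                             
                                                                             
Untracked files:                                                             
                                                                             
        notes.md                                                             
$ wc README.md                                                               
  11  76 577 README.md                                                       
$ cd src                                                                     
                                                                             
$ ls                                                                         
Makefile  src/  tests/  setup.py  docs/                                      
$ █                                                                          
                                                                             
                                                                             
                                                                             
                                                                             
                                                                             
                                                                             
                                                                             
                                                                             
                                                                             
                                                                             
                                                                             
                                                                             
                                                                             
                                                                             
                                                                             
                                                                             


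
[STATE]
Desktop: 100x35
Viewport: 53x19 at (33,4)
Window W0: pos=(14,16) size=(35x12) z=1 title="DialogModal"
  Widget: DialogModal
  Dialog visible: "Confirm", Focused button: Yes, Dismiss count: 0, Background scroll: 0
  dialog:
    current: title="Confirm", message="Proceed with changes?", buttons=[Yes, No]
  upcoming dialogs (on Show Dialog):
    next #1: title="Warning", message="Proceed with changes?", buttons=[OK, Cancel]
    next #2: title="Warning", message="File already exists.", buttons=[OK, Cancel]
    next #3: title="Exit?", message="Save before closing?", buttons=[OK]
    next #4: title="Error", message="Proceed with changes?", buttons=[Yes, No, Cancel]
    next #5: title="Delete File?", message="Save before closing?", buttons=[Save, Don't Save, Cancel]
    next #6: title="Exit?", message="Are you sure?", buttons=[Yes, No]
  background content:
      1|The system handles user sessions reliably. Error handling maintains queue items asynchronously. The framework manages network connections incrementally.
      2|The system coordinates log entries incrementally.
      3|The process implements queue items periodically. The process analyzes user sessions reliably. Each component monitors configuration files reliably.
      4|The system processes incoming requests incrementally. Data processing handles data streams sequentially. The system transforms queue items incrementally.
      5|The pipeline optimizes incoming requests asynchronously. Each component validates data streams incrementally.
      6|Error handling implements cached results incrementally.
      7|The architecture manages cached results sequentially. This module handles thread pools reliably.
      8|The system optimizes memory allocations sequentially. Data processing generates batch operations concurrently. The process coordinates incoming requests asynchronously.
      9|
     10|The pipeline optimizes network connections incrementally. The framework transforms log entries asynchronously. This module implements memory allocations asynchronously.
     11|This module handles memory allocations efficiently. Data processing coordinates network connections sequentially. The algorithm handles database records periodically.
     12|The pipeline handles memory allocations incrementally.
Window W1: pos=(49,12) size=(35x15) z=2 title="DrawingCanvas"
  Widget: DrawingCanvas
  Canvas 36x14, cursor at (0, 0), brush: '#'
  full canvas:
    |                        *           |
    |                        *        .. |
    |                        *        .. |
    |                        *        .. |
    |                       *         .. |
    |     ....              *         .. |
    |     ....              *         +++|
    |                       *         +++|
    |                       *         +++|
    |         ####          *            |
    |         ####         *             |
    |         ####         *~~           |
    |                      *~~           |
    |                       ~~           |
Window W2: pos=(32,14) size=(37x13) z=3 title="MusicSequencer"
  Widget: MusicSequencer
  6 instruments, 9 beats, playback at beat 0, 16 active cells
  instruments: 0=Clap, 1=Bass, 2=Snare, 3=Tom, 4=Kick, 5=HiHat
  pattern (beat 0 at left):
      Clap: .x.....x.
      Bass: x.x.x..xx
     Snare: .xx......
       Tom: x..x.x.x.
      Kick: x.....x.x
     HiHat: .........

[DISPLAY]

                                                     
                                                     
                                                     
                                                     
                                                     
                                                     
                                                     
                                                     
                ┏━━━━━━━━━━━━━━━━━━━━━━━━━━━━━━━━━┓  
                ┃ DrawingCanvas                   ┃  
━━━━━━━━━━━━━━━━━━━━━━━━━━━━━━━━━━━┓──────────────┨  
 MusicSequencer                    ┃     *        ┃  
───────────────────────────────────┨     *        ┃  
      ▼12345678                    ┃     *        ┃  
  Clap·█·····█·                    ┃     *        ┃  
  Bass█·█·█··██                    ┃    *         ┃  
 Snare·██······                    ┃    *         ┃  
   Tom█··█·█·█·                    ┃    *         ┃  
  Kick█·····█·█                    ┃    *         ┃  


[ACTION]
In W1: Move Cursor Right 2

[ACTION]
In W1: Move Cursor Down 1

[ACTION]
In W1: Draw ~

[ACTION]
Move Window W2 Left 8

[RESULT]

                                                     
                                                     
                                                     
                                                     
                                                     
                                                     
                                                     
                                                     
                ┏━━━━━━━━━━━━━━━━━━━━━━━━━━━━━━━━━┓  
                ┃ DrawingCanvas                   ┃  
━━━━━━━━━━━━━━━━━━━━━━━━━━━┓──────────────────────┨  
quencer                    ┃             *        ┃  
───────────────────────────┨             *        ┃  
2345678                    ┃             *        ┃  
·····█·                    ┃             *        ┃  
█·█··██                    ┃            *         ┃  
█······                    ┃            *         ┃  
·█·█·█·                    ┃            *         ┃  
····█·█                    ┃            *         ┃  


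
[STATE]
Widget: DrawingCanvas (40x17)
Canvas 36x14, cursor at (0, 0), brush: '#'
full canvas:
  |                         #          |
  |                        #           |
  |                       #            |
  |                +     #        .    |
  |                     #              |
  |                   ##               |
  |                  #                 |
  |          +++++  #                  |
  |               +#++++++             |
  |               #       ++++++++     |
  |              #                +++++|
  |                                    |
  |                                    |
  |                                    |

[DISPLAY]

+                        #              
                        #               
                       #                
                +     #        .        
                     #                  
                   ##                   
                  #                     
          +++++  #                      
               +#++++++                 
               #       ++++++++         
              #                +++++    
                                        
                                        
                                        
                                        
                                        
                                        


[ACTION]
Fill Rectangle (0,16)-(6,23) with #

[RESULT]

+               ######## #              
                #########               
                ########                
                ########       .        
                ########                
                ########                
                ########                
          +++++  #                      
               +#++++++                 
               #       ++++++++         
              #                +++++    
                                        
                                        
                                        
                                        
                                        
                                        


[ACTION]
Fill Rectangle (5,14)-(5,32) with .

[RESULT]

+               ######## #              
                #########               
                ########                
                ########       .        
                ########                
              ...................       
                ########                
          +++++  #                      
               +#++++++                 
               #       ++++++++         
              #                +++++    
                                        
                                        
                                        
                                        
                                        
                                        


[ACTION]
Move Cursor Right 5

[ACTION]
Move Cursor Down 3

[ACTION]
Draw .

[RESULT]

                ######## #              
                #########               
                ########                
     .          ########       .        
                ########                
              ...................       
                ########                
          +++++  #                      
               +#++++++                 
               #       ++++++++         
              #                +++++    
                                        
                                        
                                        
                                        
                                        
                                        


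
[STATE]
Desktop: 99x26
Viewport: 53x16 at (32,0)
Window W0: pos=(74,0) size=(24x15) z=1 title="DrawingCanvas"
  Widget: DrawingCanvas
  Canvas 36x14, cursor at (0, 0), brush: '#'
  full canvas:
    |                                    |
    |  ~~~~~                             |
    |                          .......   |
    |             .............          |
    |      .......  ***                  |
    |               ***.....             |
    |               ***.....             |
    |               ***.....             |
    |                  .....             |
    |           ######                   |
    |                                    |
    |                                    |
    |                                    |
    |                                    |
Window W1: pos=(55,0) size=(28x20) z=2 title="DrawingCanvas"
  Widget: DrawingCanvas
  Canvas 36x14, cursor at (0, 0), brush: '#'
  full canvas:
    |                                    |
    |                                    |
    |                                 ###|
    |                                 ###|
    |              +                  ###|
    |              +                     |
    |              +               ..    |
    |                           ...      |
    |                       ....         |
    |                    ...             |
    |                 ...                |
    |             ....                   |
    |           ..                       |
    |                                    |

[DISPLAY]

                       ┏━━━━━━━━━━━━━━━━━━━━━━━━━━┓━━
                       ┃ DrawingCanvas            ┃Ca
                       ┠──────────────────────────┨──
                       ┃+                         ┃  
                       ┃                          ┃  
                       ┃                          ┃  
                       ┃                          ┃  
                       ┃              +           ┃..
                       ┃              +           ┃  
                       ┃              +           ┃  
                       ┃                          ┃  
                       ┃                       ...┃  
                       ┃                    ...   ┃  
                       ┃                 ...      ┃  
                       ┃             ....         ┃━━
                       ┃           ..             ┃  


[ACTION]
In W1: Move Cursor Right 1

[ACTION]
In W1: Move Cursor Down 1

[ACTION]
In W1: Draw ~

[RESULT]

                       ┏━━━━━━━━━━━━━━━━━━━━━━━━━━┓━━
                       ┃ DrawingCanvas            ┃Ca
                       ┠──────────────────────────┨──
                       ┃                          ┃  
                       ┃ ~                        ┃  
                       ┃                          ┃  
                       ┃                          ┃  
                       ┃              +           ┃..
                       ┃              +           ┃  
                       ┃              +           ┃  
                       ┃                          ┃  
                       ┃                       ...┃  
                       ┃                    ...   ┃  
                       ┃                 ...      ┃  
                       ┃             ....         ┃━━
                       ┃           ..             ┃  


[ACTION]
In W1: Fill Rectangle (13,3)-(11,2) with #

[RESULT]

                       ┏━━━━━━━━━━━━━━━━━━━━━━━━━━┓━━
                       ┃ DrawingCanvas            ┃Ca
                       ┠──────────────────────────┨──
                       ┃                          ┃  
                       ┃ ~                        ┃  
                       ┃                          ┃  
                       ┃                          ┃  
                       ┃              +           ┃..
                       ┃              +           ┃  
                       ┃              +           ┃  
                       ┃                          ┃  
                       ┃                       ...┃  
                       ┃                    ...   ┃  
                       ┃                 ...      ┃  
                       ┃  ##         ....         ┃━━
                       ┃  ##       ..             ┃  


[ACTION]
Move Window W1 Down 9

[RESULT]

                                          ┏━━━━━━━━━━
                                          ┃ DrawingCa
                                          ┠──────────
                                          ┃+         
                                          ┃  ~~~~~   
                                          ┃          
                       ┏━━━━━━━━━━━━━━━━━━━━━━━━━━┓  
                       ┃ DrawingCanvas            ┃..
                       ┠──────────────────────────┨  
                       ┃                          ┃  
                       ┃ ~                        ┃  
                       ┃                          ┃  
                       ┃                          ┃  
                       ┃              +           ┃  
                       ┃              +           ┃━━
                       ┃              +           ┃  


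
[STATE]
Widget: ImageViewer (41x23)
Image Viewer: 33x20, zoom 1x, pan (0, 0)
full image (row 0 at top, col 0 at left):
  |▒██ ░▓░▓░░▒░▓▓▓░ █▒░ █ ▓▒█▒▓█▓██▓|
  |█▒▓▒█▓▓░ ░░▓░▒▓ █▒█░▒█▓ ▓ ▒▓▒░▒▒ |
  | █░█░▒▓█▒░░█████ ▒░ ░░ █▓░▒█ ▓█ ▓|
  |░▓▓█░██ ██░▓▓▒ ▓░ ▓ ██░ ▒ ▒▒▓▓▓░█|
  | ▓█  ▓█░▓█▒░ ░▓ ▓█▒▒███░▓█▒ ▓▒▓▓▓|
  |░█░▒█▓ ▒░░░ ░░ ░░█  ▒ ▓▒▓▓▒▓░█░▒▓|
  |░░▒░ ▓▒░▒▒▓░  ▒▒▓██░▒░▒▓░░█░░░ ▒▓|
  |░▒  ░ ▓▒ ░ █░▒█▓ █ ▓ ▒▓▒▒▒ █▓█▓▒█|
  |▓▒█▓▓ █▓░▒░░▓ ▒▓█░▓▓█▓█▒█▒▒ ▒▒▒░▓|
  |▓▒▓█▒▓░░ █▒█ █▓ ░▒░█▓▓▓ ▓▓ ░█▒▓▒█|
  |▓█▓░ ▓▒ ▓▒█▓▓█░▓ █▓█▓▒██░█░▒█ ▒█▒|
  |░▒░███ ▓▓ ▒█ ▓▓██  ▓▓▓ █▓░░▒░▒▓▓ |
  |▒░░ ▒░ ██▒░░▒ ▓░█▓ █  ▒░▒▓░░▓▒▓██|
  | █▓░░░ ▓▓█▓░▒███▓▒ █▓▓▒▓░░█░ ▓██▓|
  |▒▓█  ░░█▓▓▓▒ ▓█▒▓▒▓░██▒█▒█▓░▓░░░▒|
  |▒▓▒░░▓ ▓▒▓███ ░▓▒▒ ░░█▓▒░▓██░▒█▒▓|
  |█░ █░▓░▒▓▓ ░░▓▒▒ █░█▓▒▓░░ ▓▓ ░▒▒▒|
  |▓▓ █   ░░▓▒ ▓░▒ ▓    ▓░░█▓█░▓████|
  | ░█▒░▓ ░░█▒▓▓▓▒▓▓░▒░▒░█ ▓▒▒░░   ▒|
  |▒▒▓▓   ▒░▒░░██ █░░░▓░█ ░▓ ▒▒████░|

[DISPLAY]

▒██ ░▓░▓░░▒░▓▓▓░ █▒░ █ ▓▒█▒▓█▓██▓        
█▒▓▒█▓▓░ ░░▓░▒▓ █▒█░▒█▓ ▓ ▒▓▒░▒▒         
 █░█░▒▓█▒░░█████ ▒░ ░░ █▓░▒█ ▓█ ▓        
░▓▓█░██ ██░▓▓▒ ▓░ ▓ ██░ ▒ ▒▒▓▓▓░█        
 ▓█  ▓█░▓█▒░ ░▓ ▓█▒▒███░▓█▒ ▓▒▓▓▓        
░█░▒█▓ ▒░░░ ░░ ░░█  ▒ ▓▒▓▓▒▓░█░▒▓        
░░▒░ ▓▒░▒▒▓░  ▒▒▓██░▒░▒▓░░█░░░ ▒▓        
░▒  ░ ▓▒ ░ █░▒█▓ █ ▓ ▒▓▒▒▒ █▓█▓▒█        
▓▒█▓▓ █▓░▒░░▓ ▒▓█░▓▓█▓█▒█▒▒ ▒▒▒░▓        
▓▒▓█▒▓░░ █▒█ █▓ ░▒░█▓▓▓ ▓▓ ░█▒▓▒█        
▓█▓░ ▓▒ ▓▒█▓▓█░▓ █▓█▓▒██░█░▒█ ▒█▒        
░▒░███ ▓▓ ▒█ ▓▓██  ▓▓▓ █▓░░▒░▒▓▓         
▒░░ ▒░ ██▒░░▒ ▓░█▓ █  ▒░▒▓░░▓▒▓██        
 █▓░░░ ▓▓█▓░▒███▓▒ █▓▓▒▓░░█░ ▓██▓        
▒▓█  ░░█▓▓▓▒ ▓█▒▓▒▓░██▒█▒█▓░▓░░░▒        
▒▓▒░░▓ ▓▒▓███ ░▓▒▒ ░░█▓▒░▓██░▒█▒▓        
█░ █░▓░▒▓▓ ░░▓▒▒ █░█▓▒▓░░ ▓▓ ░▒▒▒        
▓▓ █   ░░▓▒ ▓░▒ ▓    ▓░░█▓█░▓████        
 ░█▒░▓ ░░█▒▓▓▓▒▓▓░▒░▒░█ ▓▒▒░░   ▒        
▒▒▓▓   ▒░▒░░██ █░░░▓░█ ░▓ ▒▒████░        
                                         
                                         
                                         


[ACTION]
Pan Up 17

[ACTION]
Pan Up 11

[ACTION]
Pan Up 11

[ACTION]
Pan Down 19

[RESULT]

▒▒▓▓   ▒░▒░░██ █░░░▓░█ ░▓ ▒▒████░        
                                         
                                         
                                         
                                         
                                         
                                         
                                         
                                         
                                         
                                         
                                         
                                         
                                         
                                         
                                         
                                         
                                         
                                         
                                         
                                         
                                         
                                         


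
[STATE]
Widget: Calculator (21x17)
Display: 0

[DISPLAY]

                    0
┌───┬───┬───┬───┐    
│ 7 │ 8 │ 9 │ ÷ │    
├───┼───┼───┼───┤    
│ 4 │ 5 │ 6 │ × │    
├───┼───┼───┼───┤    
│ 1 │ 2 │ 3 │ - │    
├───┼───┼───┼───┤    
│ 0 │ . │ = │ + │    
├───┼───┼───┼───┤    
│ C │ MC│ MR│ M+│    
└───┴───┴───┴───┘    
                     
                     
                     
                     
                     


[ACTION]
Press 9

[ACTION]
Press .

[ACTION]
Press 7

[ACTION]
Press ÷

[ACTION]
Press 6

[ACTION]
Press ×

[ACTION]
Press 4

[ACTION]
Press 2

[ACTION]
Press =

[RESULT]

          67.90000001
┌───┬───┬───┬───┐    
│ 7 │ 8 │ 9 │ ÷ │    
├───┼───┼───┼───┤    
│ 4 │ 5 │ 6 │ × │    
├───┼───┼───┼───┤    
│ 1 │ 2 │ 3 │ - │    
├───┼───┼───┼───┤    
│ 0 │ . │ = │ + │    
├───┼───┼───┼───┤    
│ C │ MC│ MR│ M+│    
└───┴───┴───┴───┘    
                     
                     
                     
                     
                     


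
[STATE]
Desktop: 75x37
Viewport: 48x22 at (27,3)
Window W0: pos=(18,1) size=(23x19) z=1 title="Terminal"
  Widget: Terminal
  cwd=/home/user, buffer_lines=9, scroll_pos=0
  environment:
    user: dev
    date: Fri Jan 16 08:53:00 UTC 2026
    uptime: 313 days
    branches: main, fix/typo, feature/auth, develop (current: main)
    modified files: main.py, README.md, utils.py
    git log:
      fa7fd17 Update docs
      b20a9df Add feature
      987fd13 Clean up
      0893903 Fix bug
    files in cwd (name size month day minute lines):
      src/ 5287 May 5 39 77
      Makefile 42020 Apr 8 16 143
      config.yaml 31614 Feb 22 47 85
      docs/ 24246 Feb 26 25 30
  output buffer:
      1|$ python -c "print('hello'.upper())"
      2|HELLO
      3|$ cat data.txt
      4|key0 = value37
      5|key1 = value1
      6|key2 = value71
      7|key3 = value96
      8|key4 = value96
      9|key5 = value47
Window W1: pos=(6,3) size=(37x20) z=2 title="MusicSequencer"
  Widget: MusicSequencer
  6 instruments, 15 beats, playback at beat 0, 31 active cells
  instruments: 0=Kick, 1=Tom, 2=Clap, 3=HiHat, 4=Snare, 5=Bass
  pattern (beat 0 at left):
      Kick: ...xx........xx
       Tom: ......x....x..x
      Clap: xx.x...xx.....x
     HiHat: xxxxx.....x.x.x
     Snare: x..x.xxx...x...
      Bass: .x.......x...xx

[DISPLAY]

━━━━━━━━━━━━━━━┓                                
               ┃                                
───────────────┨                                
4              ┃                                
█              ┃                                
█              ┃                                
█              ┃                                
█              ┃                                
·              ┃                                
█              ┃                                
               ┃                                
               ┃                                
               ┃                                
               ┃                                
               ┃                                
               ┃                                
               ┃                                
               ┃                                
               ┃                                
━━━━━━━━━━━━━━━┛                                
                                                
                                                


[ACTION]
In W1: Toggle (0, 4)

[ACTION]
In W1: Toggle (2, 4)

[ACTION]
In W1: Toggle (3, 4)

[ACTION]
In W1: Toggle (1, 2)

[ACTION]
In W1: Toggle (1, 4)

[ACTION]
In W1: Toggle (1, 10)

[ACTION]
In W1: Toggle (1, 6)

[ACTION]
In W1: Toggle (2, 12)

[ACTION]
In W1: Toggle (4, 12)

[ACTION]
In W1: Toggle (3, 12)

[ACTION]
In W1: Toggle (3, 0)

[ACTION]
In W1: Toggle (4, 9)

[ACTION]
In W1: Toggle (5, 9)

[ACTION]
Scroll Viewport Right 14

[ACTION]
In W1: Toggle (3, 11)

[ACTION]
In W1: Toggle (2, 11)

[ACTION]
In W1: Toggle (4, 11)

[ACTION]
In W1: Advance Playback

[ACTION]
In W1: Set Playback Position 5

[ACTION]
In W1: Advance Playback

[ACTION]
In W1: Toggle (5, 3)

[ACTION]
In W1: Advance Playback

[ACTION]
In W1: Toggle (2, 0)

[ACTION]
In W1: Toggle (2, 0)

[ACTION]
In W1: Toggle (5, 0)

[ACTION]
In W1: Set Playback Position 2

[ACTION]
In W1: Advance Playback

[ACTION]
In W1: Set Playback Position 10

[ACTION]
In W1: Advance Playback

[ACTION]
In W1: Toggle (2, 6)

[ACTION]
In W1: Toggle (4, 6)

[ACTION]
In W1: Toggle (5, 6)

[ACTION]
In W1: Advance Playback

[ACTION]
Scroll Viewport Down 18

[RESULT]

               ┃                                
               ┃                                
               ┃                                
               ┃                                
               ┃                                
               ┃                                
               ┃                                
━━━━━━━━━━━━━━━┛                                
                                                
                                                
                                                
                                                
                                                
                                                
                                                
                                                
                                                
                                                
                                                
                                                
                                                
                                                


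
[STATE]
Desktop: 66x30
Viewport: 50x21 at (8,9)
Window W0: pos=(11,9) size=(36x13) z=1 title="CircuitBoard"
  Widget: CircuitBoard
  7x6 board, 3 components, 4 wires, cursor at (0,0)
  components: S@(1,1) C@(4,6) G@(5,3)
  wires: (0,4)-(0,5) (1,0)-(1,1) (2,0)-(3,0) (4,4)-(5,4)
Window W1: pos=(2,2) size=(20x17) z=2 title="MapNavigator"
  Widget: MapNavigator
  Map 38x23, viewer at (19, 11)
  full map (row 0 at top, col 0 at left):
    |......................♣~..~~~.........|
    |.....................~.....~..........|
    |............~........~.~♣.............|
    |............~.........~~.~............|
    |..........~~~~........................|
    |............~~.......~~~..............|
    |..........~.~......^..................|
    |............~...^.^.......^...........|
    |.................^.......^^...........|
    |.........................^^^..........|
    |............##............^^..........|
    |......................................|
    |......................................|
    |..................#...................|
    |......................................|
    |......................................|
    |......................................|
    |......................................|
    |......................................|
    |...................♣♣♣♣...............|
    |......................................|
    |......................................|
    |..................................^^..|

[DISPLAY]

..........^^^┃━━━━━━━━━━━━━━━━━━━━━━━━┓           
...........^^┃ard                     ┃           
....@........┃────────────────────────┨           
.............┃ 4 5 6                  ┃           
...#.........┃          · ─ ·         ┃           
.............┃                        ┃           
.............┃                        ┃           
.............┃                        ┃           
.............┃                        ┃           
━━━━━━━━━━━━━┛                        ┃           
   ┃3   ·                             ┃           
   ┃                                  ┃           
   ┗━━━━━━━━━━━━━━━━━━━━━━━━━━━━━━━━━━┛           
                                                  
                                                  
                                                  
                                                  
                                                  
                                                  
                                                  
                                                  


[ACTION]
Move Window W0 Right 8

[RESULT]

..........^^^┃━━━━━━━━━━━━━━━━━━━━━━━━━━━━━━━━┓   
...........^^┃ircuitBoard                     ┃   
....@........┃────────────────────────────────┨   
.............┃ 0 1 2 3 4 5 6                  ┃   
...#.........┃ [.]              · ─ ·         ┃   
.............┃                                ┃   
.............┃  · ─ S                         ┃   
.............┃                                ┃   
.............┃  ·                             ┃   
━━━━━━━━━━━━━┛  │                             ┃   
           ┃3   ·                             ┃   
           ┃                                  ┃   
           ┗━━━━━━━━━━━━━━━━━━━━━━━━━━━━━━━━━━┛   
                                                  
                                                  
                                                  
                                                  
                                                  
                                                  
                                                  
                                                  


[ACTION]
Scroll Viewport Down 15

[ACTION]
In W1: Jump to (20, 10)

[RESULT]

.^.......^^..┃━━━━━━━━━━━━━━━━━━━━━━━━━━━━━━━━┓   
.........^^^.┃ircuitBoard                     ┃   
....@.....^^.┃────────────────────────────────┨   
.............┃ 0 1 2 3 4 5 6                  ┃   
.............┃ [.]              · ─ ·         ┃   
..#..........┃                                ┃   
.............┃  · ─ S                         ┃   
.............┃                                ┃   
.............┃  ·                             ┃   
━━━━━━━━━━━━━┛  │                             ┃   
           ┃3   ·                             ┃   
           ┃                                  ┃   
           ┗━━━━━━━━━━━━━━━━━━━━━━━━━━━━━━━━━━┛   
                                                  
                                                  
                                                  
                                                  
                                                  
                                                  
                                                  
                                                  
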